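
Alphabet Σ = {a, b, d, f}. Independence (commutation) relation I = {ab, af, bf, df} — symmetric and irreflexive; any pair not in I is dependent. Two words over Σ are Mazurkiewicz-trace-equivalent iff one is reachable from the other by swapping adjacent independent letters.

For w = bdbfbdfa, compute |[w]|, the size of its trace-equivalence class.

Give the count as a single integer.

28

drop 0:b onto floor
drop 1:d onto {0:b}
drop 2:b onto {1:d}
drop 3:f onto floor
drop 4:b onto {2:b}
drop 5:d onto {4:b}
drop 6:f onto {3:f}
drop 7:a onto {5:d}
ground layer = {0:b, 3:f}
drop-orders for the pieces not yet dropped (sum over which currently-grounded one goes next):
  1 to go: {6} 1  {7} 1
  2 to go: {3,6} 1  {5,7} 1  {6,7} 2
  3 to go: {3,6,7} 3  {4,5,7} 1  {5,6,7} 3
  4 to go: {2,4,5,7} 1  {3,5,6,7} 6  {4,5,6,7} 4
  5 to go: {1,2,4,5,7} 1  {2,4,5,6,7} 5  {3,4,5,6,7} 10
  6 to go: {0,1,2,4,5,7} 1  {1,2,4,5,6,7} 6  {2,3,4,5,6,7} 15
  if 0:b drops first: 21 orders
  if 3:f drops first: 7 orders
heap linearizations: 28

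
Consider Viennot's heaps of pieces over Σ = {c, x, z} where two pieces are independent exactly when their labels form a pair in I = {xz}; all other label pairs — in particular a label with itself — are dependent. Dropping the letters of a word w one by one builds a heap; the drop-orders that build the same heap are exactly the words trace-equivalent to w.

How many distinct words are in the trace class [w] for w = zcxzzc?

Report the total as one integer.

3

drop 0:z onto floor
drop 1:c onto {0:z}
drop 2:x onto {1:c}
drop 3:z onto {1:c}
drop 4:z onto {3:z}
drop 5:c onto {2:x, 4:z}
ground layer = {0:z}
drop-orders for the pieces not yet dropped (sum over which currently-grounded one goes next):
  1 to go: {5} 1
  2 to go: {2,5} 1  {4,5} 1
  3 to go: {2,4,5} 2  {3,4,5} 1
  4 to go: {2,3,4,5} 3
  if 0:z drops first: 3 orders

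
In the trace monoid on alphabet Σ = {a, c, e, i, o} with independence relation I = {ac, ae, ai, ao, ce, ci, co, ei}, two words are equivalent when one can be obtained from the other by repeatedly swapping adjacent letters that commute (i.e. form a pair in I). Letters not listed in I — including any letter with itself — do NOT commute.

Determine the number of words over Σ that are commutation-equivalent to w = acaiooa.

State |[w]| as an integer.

#0=a has no predecessor
#1=c has no predecessor
#2=a depends on [0:a]
#3=i has no predecessor
#4=o depends on [3:i]
#5=o depends on [4:o]
#6=a depends on [2:a]
sources: [0:a, 1:c, 3:i]
N(rest) = Σ N(rest − s) over sources s of rest; N(one piece) = 1:
  size 1 → [1]=1  [5]=1  [6]=1
  size 2 → [1,5]=2  [1,6]=2  [2,6]=1  [4,5]=1  [5,6]=2
  size 3 → [0,2,6]=1  [1,2,6]=3  [1,4,5]=3  [1,5,6]=6  [2,5,6]=3  [3,4,5]=1  [4,5,6]=3
  size 4 → [0,1,2,6]=4  [0,2,5,6]=4  [1,2,5,6]=12  [1,3,4,5]=4  [1,4,5,6]=12  [2,4,5,6]=6  [3,4,5,6]=4
  size 5 → [0,1,2,5,6]=20  [0,2,4,5,6]=10  [1,2,4,5,6]=30  [1,3,4,5,6]=20  [2,3,4,5,6]=10
  first=0(a) contributes 60
  first=1(c) contributes 20
  first=3(i) contributes 60
|[w]| = 140

140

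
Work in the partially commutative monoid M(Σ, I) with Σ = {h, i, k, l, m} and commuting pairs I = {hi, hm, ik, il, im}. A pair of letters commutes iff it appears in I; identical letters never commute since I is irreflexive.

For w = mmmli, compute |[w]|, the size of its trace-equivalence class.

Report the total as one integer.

5

#0=m has no predecessor
#1=m depends on [0:m]
#2=m depends on [1:m]
#3=l depends on [2:m]
#4=i has no predecessor
sources: [0:m, 4:i]
N(rest) = Σ N(rest − s) over sources s of rest; N(one piece) = 1:
  size 1 → [3]=1  [4]=1
  size 2 → [2,3]=1  [3,4]=2
  size 3 → [1,2,3]=1  [2,3,4]=3
  first=0(m) contributes 4
  first=4(i) contributes 1
|[w]| = 5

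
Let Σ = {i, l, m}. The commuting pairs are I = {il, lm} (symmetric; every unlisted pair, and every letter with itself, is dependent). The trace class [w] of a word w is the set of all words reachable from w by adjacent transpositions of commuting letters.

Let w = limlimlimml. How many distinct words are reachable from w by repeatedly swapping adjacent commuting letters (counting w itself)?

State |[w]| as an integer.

330

piece 0:l — minimal
piece 1:i — minimal
piece 2:m rests on {1:i}
piece 3:l rests on {0:l}
piece 4:i rests on {2:m}
piece 5:m rests on {4:i}
piece 6:l rests on {3:l}
piece 7:i rests on {5:m}
piece 8:m rests on {7:i}
piece 9:m rests on {8:m}
piece 10:l rests on {6:l}
minimal pieces: {0:l, 1:i}
ways to finish when only these pieces remain (= sum over removing one remaining piece with nothing left below it):
  1 left: {9}→1  {10}→1
  2 left: {6,10}→1  {8,9}→1  {9,10}→2
  3 left: {3,6,10}→1  {6,9,10}→3  {7,8,9}→1  {8,9,10}→3
  4 left: {0,3,6,10}→1  {3,6,9,10}→4  {5,7,8,9}→1  {6,8,9,10}→6  {7,8,9,10}→4
  5 left: {0,3,6,9,10}→5  {3,6,8,9,10}→10  {4,5,7,8,9}→1  {5,7,8,9,10}→5  {6,7,8,9,10}→10
  6 left: {0,3,6,8,9,10}→15  {2,4,5,7,8,9}→1  {3,6,7,8,9,10}→20  {4,5,7,8,9,10}→6  {5,6,7,8,9,10}→15
  7 left: {0,3,6,7,8,9,10}→35  {1,2,4,5,7,8,9}→1  {2,4,5,7,8,9,10}→7  {3,5,6,7,8,9,10}→35  {4,5,6,7,8,9,10}→21
  8 left: {0,3,5,6,7,8,9,10}→70  {1,2,4,5,7,8,9,10}→8  {2,4,5,6,7,8,9,10}→28  {3,4,5,6,7,8,9,10}→56
  9 left: {0,3,4,5,6,7,8,9,10}→126  {1,2,4,5,6,7,8,9,10}→36  {2,3,4,5,6,7,8,9,10}→84
  placing 0:l first → 120 extensions
  placing 1:i first → 210 extensions
total linear extensions = 330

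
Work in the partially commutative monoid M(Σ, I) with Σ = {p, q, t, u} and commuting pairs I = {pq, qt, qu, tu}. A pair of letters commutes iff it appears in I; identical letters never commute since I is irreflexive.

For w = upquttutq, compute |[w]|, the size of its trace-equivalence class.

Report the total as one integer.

0(u) covers ∅
1(p) covers 0:u
2(q) covers ∅
3(u) covers 1:p
4(t) covers 1:p
5(t) covers 4:t
6(u) covers 3:u
7(t) covers 5:t
8(q) covers 2:q
floor of heap: 0:u, 2:q
completions by unplaced set U, small U first (add the entries for U minus each lowest piece of U):
  |U|=1: {6}:1  {7}:1  {8}:1
  |U|=2: {2,8}:1  {3,6}:1  {5,7}:1  {6,7}:2  {6,8}:2  {7,8}:2
  |U|=3: {2,6,8}:3  {2,7,8}:3  {3,6,7}:3  {3,6,8}:3  {4,5,7}:1  {5,6,7}:3  {5,7,8}:3  {6,7,8}:6
  |U|=4: {2,3,6,8}:6  {2,5,7,8}:6  {2,6,7,8}:12  {3,5,6,7}:6  {3,6,7,8}:12  {4,5,6,7}:4  {4,5,7,8}:4  {5,6,7,8}:12
  |U|=5: {2,3,6,7,8}:30  {2,4,5,7,8}:10  {2,5,6,7,8}:30  {3,4,5,6,7}:10  {3,5,6,7,8}:30  {4,5,6,7,8}:20
  |U|=6: {1,3,4,5,6,7}:10  {2,3,5,6,7,8}:90  {2,4,5,6,7,8}:60  {3,4,5,6,7,8}:60
  |U|=7: {0,1,3,4,5,6,7}:10  {1,3,4,5,6,7,8}:70  {2,3,4,5,6,7,8}:210
  start at 0(u): 280
  start at 2(q): 80
sum over floor = 360

360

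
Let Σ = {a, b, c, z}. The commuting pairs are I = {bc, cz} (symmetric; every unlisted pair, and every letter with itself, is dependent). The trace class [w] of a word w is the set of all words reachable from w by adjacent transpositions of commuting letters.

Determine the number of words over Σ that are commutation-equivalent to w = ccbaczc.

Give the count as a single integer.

piece 0:c — minimal
piece 1:c rests on {0:c}
piece 2:b — minimal
piece 3:a rests on {1:c, 2:b}
piece 4:c rests on {3:a}
piece 5:z rests on {3:a}
piece 6:c rests on {4:c}
minimal pieces: {0:c, 2:b}
ways to finish when only these pieces remain (= sum over removing one remaining piece with nothing left below it):
  1 left: {5}→1  {6}→1
  2 left: {4,6}→1  {5,6}→2
  3 left: {4,5,6}→3
  4 left: {3,4,5,6}→3
  5 left: {1,3,4,5,6}→3  {2,3,4,5,6}→3
  placing 0:c first → 6 extensions
  placing 2:b first → 3 extensions
total linear extensions = 9

9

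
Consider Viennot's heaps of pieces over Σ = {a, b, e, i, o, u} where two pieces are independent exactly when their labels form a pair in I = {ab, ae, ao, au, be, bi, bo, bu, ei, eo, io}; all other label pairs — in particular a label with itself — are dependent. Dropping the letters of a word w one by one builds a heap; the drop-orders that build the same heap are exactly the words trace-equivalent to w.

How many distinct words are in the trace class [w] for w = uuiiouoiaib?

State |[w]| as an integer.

0(u) covers ∅
1(u) covers 0:u
2(i) covers 1:u
3(i) covers 2:i
4(o) covers 1:u
5(u) covers 3:i, 4:o
6(o) covers 5:u
7(i) covers 5:u
8(a) covers 7:i
9(i) covers 8:a
10(b) covers ∅
floor of heap: 0:u, 10:b
completions by unplaced set U, small U first (add the entries for U minus each lowest piece of U):
  |U|=1: {6}:1  {9}:1  {10}:1
  |U|=2: {6,9}:2  {6,10}:2  {8,9}:1  {9,10}:2
  |U|=3: {6,8,9}:3  {6,9,10}:6  {7,8,9}:1  {8,9,10}:3
  |U|=4: {6,7,8,9}:4  {6,8,9,10}:12  {7,8,9,10}:4
  |U|=5: {5,6,7,8,9}:4  {6,7,8,9,10}:20
  |U|=6: {3,5,6,7,8,9}:4  {4,5,6,7,8,9}:4  {5,6,7,8,9,10}:24
  |U|=7: {2,3,5,6,7,8,9}:4  {3,4,5,6,7,8,9}:8  {3,5,6,7,8,9,10}:28  {4,5,6,7,8,9,10}:28
  |U|=8: {2,3,4,5,6,7,8,9}:12  {2,3,5,6,7,8,9,10}:32  {3,4,5,6,7,8,9,10}:64
  |U|=9: {1,2,3,4,5,6,7,8,9}:12  {2,3,4,5,6,7,8,9,10}:108
  start at 0(u): 120
  start at 10(b): 12
sum over floor = 132

132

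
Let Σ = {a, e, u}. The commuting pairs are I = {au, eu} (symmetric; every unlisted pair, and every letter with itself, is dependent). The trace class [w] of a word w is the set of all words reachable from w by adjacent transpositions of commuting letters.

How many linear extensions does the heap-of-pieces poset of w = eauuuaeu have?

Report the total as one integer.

piece 0:e — minimal
piece 1:a rests on {0:e}
piece 2:u — minimal
piece 3:u rests on {2:u}
piece 4:u rests on {3:u}
piece 5:a rests on {1:a}
piece 6:e rests on {5:a}
piece 7:u rests on {4:u}
minimal pieces: {0:e, 2:u}
ways to finish when only these pieces remain (= sum over removing one remaining piece with nothing left below it):
  1 left: {6}→1  {7}→1
  2 left: {4,7}→1  {5,6}→1  {6,7}→2
  3 left: {1,5,6}→1  {3,4,7}→1  {4,6,7}→3  {5,6,7}→3
  4 left: {0,1,5,6}→1  {1,5,6,7}→4  {2,3,4,7}→1  {3,4,6,7}→4  {4,5,6,7}→6
  5 left: {0,1,5,6,7}→5  {1,4,5,6,7}→10  {2,3,4,6,7}→5  {3,4,5,6,7}→10
  6 left: {0,1,4,5,6,7}→15  {1,3,4,5,6,7}→20  {2,3,4,5,6,7}→15
  placing 0:e first → 35 extensions
  placing 2:u first → 35 extensions
total linear extensions = 70

70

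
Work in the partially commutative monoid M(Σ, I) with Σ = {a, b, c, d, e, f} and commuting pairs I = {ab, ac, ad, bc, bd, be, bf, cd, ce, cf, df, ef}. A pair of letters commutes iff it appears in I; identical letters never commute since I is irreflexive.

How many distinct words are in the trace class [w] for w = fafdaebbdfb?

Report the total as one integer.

2640

0(f) covers ∅
1(a) covers 0:f
2(f) covers 1:a
3(d) covers ∅
4(a) covers 2:f
5(e) covers 3:d, 4:a
6(b) covers ∅
7(b) covers 6:b
8(d) covers 5:e
9(f) covers 4:a
10(b) covers 7:b
floor of heap: 0:f, 3:d, 6:b
completions by unplaced set U, small U first (add the entries for U minus each lowest piece of U):
  |U|=1: {8}:1  {9}:1  {10}:1
  |U|=2: {5,8}:1  {7,10}:1  {8,9}:2  {8,10}:2  {9,10}:2
  |U|=3: {3,5,8}:1  {5,8,9}:3  {5,8,10}:3  {6,7,10}:1  {7,8,10}:3  {7,9,10}:3  {8,9,10}:6
  |U|=4: {3,5,8,9}:4  {3,5,8,10}:4  {4,5,8,9}:3  {5,7,8,10}:6  {5,8,9,10}:12  {6,7,8,10}:4  {6,7,9,10}:4  {7,8,9,10}:12
  |U|=5: {2,4,5,8,9}:3  {3,4,5,8,9}:7  {3,5,7,8,10}:10  {3,5,8,9,10}:20  {4,5,8,9,10}:15  {5,6,7,8,10}:10  {5,7,8,9,10}:30  {6,7,8,9,10}:20
  |U|=6: {1,2,4,5,8,9}:3  {2,3,4,5,8,9}:10  {2,4,5,8,9,10}:18  {3,4,5,8,9,10}:42  {3,5,6,7,8,10}:20  {3,5,7,8,9,10}:60  {4,5,7,8,9,10}:45  {5,6,7,8,9,10}:60
  |U|=7: {0,1,2,4,5,8,9}:3  {1,2,3,4,5,8,9}:13  {1,2,4,5,8,9,10}:21  {2,3,4,5,8,9,10}:70  {2,4,5,7,8,9,10}:63  {3,4,5,7,8,9,10}:147  {3,5,6,7,8,9,10}:140  {4,5,6,7,8,9,10}:105
  |U|=8: {0,1,2,3,4,5,8,9}:16  {0,1,2,4,5,8,9,10}:24  {1,2,3,4,5,8,9,10}:104  {1,2,4,5,7,8,9,10}:84  {2,3,4,5,7,8,9,10}:280  {2,4,5,6,7,8,9,10}:168  {3,4,5,6,7,8,9,10}:392
  |U|=9: {0,1,2,3,4,5,8,9,10}:144  {0,1,2,4,5,7,8,9,10}:108  {1,2,3,4,5,7,8,9,10}:468  {1,2,4,5,6,7,8,9,10}:252  {2,3,4,5,6,7,8,9,10}:840
  start at 0(f): 1560
  start at 3(d): 360
  start at 6(b): 720
sum over floor = 2640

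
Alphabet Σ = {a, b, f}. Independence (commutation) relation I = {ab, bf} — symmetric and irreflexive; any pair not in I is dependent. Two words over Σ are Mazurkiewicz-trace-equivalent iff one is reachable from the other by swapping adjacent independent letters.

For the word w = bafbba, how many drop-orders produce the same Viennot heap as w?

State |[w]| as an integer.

20

drop 0:b onto floor
drop 1:a onto floor
drop 2:f onto {1:a}
drop 3:b onto {0:b}
drop 4:b onto {3:b}
drop 5:a onto {2:f}
ground layer = {0:b, 1:a}
drop-orders for the pieces not yet dropped (sum over which currently-grounded one goes next):
  1 to go: {4} 1  {5} 1
  2 to go: {2,5} 1  {3,4} 1  {4,5} 2
  3 to go: {0,3,4} 1  {1,2,5} 1  {2,4,5} 3  {3,4,5} 3
  4 to go: {0,3,4,5} 4  {1,2,4,5} 4  {2,3,4,5} 6
  if 0:b drops first: 10 orders
  if 1:a drops first: 10 orders
heap linearizations: 20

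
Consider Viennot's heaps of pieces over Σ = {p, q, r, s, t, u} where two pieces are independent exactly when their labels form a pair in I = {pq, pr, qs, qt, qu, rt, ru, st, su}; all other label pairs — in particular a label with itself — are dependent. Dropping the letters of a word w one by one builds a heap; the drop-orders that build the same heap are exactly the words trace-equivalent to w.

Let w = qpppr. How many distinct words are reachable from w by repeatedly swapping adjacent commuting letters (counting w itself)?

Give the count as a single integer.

10

#0=q has no predecessor
#1=p has no predecessor
#2=p depends on [1:p]
#3=p depends on [2:p]
#4=r depends on [0:q]
sources: [0:q, 1:p]
N(rest) = Σ N(rest − s) over sources s of rest; N(one piece) = 1:
  size 1 → [3]=1  [4]=1
  size 2 → [0,4]=1  [2,3]=1  [3,4]=2
  size 3 → [0,3,4]=3  [1,2,3]=1  [2,3,4]=3
  first=0(q) contributes 4
  first=1(p) contributes 6
|[w]| = 10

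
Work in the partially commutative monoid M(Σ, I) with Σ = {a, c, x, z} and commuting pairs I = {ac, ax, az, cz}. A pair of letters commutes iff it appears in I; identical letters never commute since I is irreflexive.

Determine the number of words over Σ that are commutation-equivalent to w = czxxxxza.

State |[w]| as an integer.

piece 0:c — minimal
piece 1:z — minimal
piece 2:x rests on {0:c, 1:z}
piece 3:x rests on {2:x}
piece 4:x rests on {3:x}
piece 5:x rests on {4:x}
piece 6:z rests on {5:x}
piece 7:a — minimal
minimal pieces: {0:c, 1:z, 7:a}
ways to finish when only these pieces remain (= sum over removing one remaining piece with nothing left below it):
  1 left: {6}→1  {7}→1
  2 left: {5,6}→1  {6,7}→2
  3 left: {4,5,6}→1  {5,6,7}→3
  4 left: {3,4,5,6}→1  {4,5,6,7}→4
  5 left: {2,3,4,5,6}→1  {3,4,5,6,7}→5
  6 left: {0,2,3,4,5,6}→1  {1,2,3,4,5,6}→1  {2,3,4,5,6,7}→6
  placing 0:c first → 7 extensions
  placing 1:z first → 7 extensions
  placing 7:a first → 2 extensions
total linear extensions = 16

16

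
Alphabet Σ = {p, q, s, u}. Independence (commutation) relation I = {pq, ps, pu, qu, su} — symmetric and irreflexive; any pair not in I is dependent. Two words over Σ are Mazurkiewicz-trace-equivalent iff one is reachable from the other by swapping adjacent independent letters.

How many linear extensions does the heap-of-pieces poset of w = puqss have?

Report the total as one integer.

0(p) covers ∅
1(u) covers ∅
2(q) covers ∅
3(s) covers 2:q
4(s) covers 3:s
floor of heap: 0:p, 1:u, 2:q
completions by unplaced set U, small U first (add the entries for U minus each lowest piece of U):
  |U|=1: {0}:1  {1}:1  {4}:1
  |U|=2: {0,1}:2  {0,4}:2  {1,4}:2  {3,4}:1
  |U|=3: {0,1,4}:6  {0,3,4}:3  {1,3,4}:3  {2,3,4}:1
  start at 0(p): 4
  start at 1(u): 4
  start at 2(q): 12
sum over floor = 20

20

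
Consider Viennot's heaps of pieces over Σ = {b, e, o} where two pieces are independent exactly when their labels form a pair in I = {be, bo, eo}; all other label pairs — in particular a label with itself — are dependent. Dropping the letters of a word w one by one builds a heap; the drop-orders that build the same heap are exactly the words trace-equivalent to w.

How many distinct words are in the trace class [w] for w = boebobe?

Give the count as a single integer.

piece 0:b — minimal
piece 1:o — minimal
piece 2:e — minimal
piece 3:b rests on {0:b}
piece 4:o rests on {1:o}
piece 5:b rests on {3:b}
piece 6:e rests on {2:e}
minimal pieces: {0:b, 1:o, 2:e}
ways to finish when only these pieces remain (= sum over removing one remaining piece with nothing left below it):
  1 left: {4}→1  {5}→1  {6}→1
  2 left: {1,4}→1  {2,6}→1  {3,5}→1  {4,5}→2  {4,6}→2  {5,6}→2
  3 left: {0,3,5}→1  {1,4,5}→3  {1,4,6}→3  {2,4,6}→3  {2,5,6}→3  {3,4,5}→3  {3,5,6}→3  {4,5,6}→6
  4 left: {0,3,4,5}→4  {0,3,5,6}→4  {1,2,4,6}→6  {1,3,4,5}→6  {1,4,5,6}→12  {2,3,5,6}→6  {2,4,5,6}→12  {3,4,5,6}→12
  5 left: {0,1,3,4,5}→10  {0,2,3,5,6}→10  {0,3,4,5,6}→20  {1,2,4,5,6}→30  {1,3,4,5,6}→30  {2,3,4,5,6}→30
  placing 0:b first → 90 extensions
  placing 1:o first → 60 extensions
  placing 2:e first → 60 extensions
total linear extensions = 210

210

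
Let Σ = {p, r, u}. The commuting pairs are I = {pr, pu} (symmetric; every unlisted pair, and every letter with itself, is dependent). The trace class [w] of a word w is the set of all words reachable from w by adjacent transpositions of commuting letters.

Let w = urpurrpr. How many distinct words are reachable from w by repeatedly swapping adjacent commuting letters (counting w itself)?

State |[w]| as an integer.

28

piece 0:u — minimal
piece 1:r rests on {0:u}
piece 2:p — minimal
piece 3:u rests on {1:r}
piece 4:r rests on {3:u}
piece 5:r rests on {4:r}
piece 6:p rests on {2:p}
piece 7:r rests on {5:r}
minimal pieces: {0:u, 2:p}
ways to finish when only these pieces remain (= sum over removing one remaining piece with nothing left below it):
  1 left: {6}→1  {7}→1
  2 left: {2,6}→1  {5,7}→1  {6,7}→2
  3 left: {2,6,7}→3  {4,5,7}→1  {5,6,7}→3
  4 left: {2,5,6,7}→6  {3,4,5,7}→1  {4,5,6,7}→4
  5 left: {1,3,4,5,7}→1  {2,4,5,6,7}→10  {3,4,5,6,7}→5
  6 left: {0,1,3,4,5,7}→1  {1,3,4,5,6,7}→6  {2,3,4,5,6,7}→15
  placing 0:u first → 21 extensions
  placing 2:p first → 7 extensions
total linear extensions = 28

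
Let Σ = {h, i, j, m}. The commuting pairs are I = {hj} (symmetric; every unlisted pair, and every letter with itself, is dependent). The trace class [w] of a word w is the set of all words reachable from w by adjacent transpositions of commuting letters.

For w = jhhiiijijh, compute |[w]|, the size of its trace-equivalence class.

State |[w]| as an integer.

piece 0:j — minimal
piece 1:h — minimal
piece 2:h rests on {1:h}
piece 3:i rests on {0:j, 2:h}
piece 4:i rests on {3:i}
piece 5:i rests on {4:i}
piece 6:j rests on {5:i}
piece 7:i rests on {6:j}
piece 8:j rests on {7:i}
piece 9:h rests on {7:i}
minimal pieces: {0:j, 1:h}
ways to finish when only these pieces remain (= sum over removing one remaining piece with nothing left below it):
  1 left: {8}→1  {9}→1
  2 left: {8,9}→2
  3 left: {7,8,9}→2
  4 left: {6,7,8,9}→2
  5 left: {5,6,7,8,9}→2
  6 left: {4,5,6,7,8,9}→2
  7 left: {3,4,5,6,7,8,9}→2
  8 left: {0,3,4,5,6,7,8,9}→2  {2,3,4,5,6,7,8,9}→2
  placing 0:j first → 2 extensions
  placing 1:h first → 4 extensions
total linear extensions = 6

6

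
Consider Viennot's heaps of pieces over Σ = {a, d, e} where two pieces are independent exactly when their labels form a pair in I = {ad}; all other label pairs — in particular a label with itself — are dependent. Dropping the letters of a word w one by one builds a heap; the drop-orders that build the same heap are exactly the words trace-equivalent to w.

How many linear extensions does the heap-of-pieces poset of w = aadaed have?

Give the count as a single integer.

4

#0=a has no predecessor
#1=a depends on [0:a]
#2=d has no predecessor
#3=a depends on [1:a]
#4=e depends on [2:d, 3:a]
#5=d depends on [4:e]
sources: [0:a, 2:d]
N(rest) = Σ N(rest − s) over sources s of rest; N(one piece) = 1:
  size 1 → [5]=1
  size 2 → [4,5]=1
  size 3 → [2,4,5]=1  [3,4,5]=1
  size 4 → [1,3,4,5]=1  [2,3,4,5]=2
  first=0(a) contributes 3
  first=2(d) contributes 1
|[w]| = 4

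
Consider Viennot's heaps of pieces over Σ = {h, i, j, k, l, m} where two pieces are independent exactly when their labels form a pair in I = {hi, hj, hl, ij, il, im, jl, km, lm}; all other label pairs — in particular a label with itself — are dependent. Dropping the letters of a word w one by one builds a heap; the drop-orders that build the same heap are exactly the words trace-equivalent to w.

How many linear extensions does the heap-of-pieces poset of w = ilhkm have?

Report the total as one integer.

18

piece 0:i — minimal
piece 1:l — minimal
piece 2:h — minimal
piece 3:k rests on {0:i, 1:l, 2:h}
piece 4:m rests on {2:h}
minimal pieces: {0:i, 1:l, 2:h}
ways to finish when only these pieces remain (= sum over removing one remaining piece with nothing left below it):
  1 left: {3}→1  {4}→1
  2 left: {0,3}→1  {1,3}→1  {3,4}→2
  3 left: {0,1,3}→2  {0,3,4}→3  {1,3,4}→3  {2,3,4}→2
  placing 0:i first → 5 extensions
  placing 1:l first → 5 extensions
  placing 2:h first → 8 extensions
total linear extensions = 18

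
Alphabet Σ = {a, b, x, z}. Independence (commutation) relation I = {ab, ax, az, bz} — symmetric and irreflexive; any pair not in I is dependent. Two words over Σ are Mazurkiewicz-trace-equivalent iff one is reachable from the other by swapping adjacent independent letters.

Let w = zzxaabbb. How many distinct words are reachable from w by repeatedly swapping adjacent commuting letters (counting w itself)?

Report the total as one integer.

28

#0=z has no predecessor
#1=z depends on [0:z]
#2=x depends on [1:z]
#3=a has no predecessor
#4=a depends on [3:a]
#5=b depends on [2:x]
#6=b depends on [5:b]
#7=b depends on [6:b]
sources: [0:z, 3:a]
N(rest) = Σ N(rest − s) over sources s of rest; N(one piece) = 1:
  size 1 → [4]=1  [7]=1
  size 2 → [3,4]=1  [4,7]=2  [6,7]=1
  size 3 → [3,4,7]=3  [4,6,7]=3  [5,6,7]=1
  size 4 → [2,5,6,7]=1  [3,4,6,7]=6  [4,5,6,7]=4
  size 5 → [1,2,5,6,7]=1  [2,4,5,6,7]=5  [3,4,5,6,7]=10
  size 6 → [0,1,2,5,6,7]=1  [1,2,4,5,6,7]=6  [2,3,4,5,6,7]=15
  first=0(z) contributes 21
  first=3(a) contributes 7
|[w]| = 28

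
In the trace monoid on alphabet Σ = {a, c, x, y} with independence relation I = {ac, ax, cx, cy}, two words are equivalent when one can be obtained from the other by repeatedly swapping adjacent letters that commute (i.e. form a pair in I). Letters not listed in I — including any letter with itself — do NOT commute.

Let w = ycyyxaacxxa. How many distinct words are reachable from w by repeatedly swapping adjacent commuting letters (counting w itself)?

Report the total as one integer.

0(y) covers ∅
1(c) covers ∅
2(y) covers 0:y
3(y) covers 2:y
4(x) covers 3:y
5(a) covers 3:y
6(a) covers 5:a
7(c) covers 1:c
8(x) covers 4:x
9(x) covers 8:x
10(a) covers 6:a
floor of heap: 0:y, 1:c
completions by unplaced set U, small U first (add the entries for U minus each lowest piece of U):
  |U|=1: {7}:1  {9}:1  {10}:1
  |U|=2: {1,7}:1  {6,10}:1  {7,9}:2  {7,10}:2  {8,9}:1  {9,10}:2
  |U|=3: {1,7,9}:3  {1,7,10}:3  {4,8,9}:1  {5,6,10}:1  {6,7,10}:3  {6,9,10}:3  {7,8,9}:3  {7,9,10}:6  {8,9,10}:3
  |U|=4: {1,6,7,10}:6  {1,7,8,9}:6  {1,7,9,10}:12  {4,7,8,9}:4  {4,8,9,10}:4  {5,6,7,10}:4  {5,6,9,10}:4  {6,7,9,10}:12  {6,8,9,10}:6  {7,8,9,10}:12
  |U|=5: {1,4,7,8,9}:10  {1,5,6,7,10}:10  {1,6,7,9,10}:30  {1,7,8,9,10}:30  {4,6,8,9,10}:10  {4,7,8,9,10}:20  {5,6,7,9,10}:20  {5,6,8,9,10}:10  {6,7,8,9,10}:30
  |U|=6: {1,4,7,8,9,10}:60  {1,5,6,7,9,10}:60  {1,6,7,8,9,10}:90  {4,5,6,8,9,10}:20  {4,6,7,8,9,10}:60  {5,6,7,8,9,10}:60
  |U|=7: {1,4,6,7,8,9,10}:210  {1,5,6,7,8,9,10}:210  {3,4,5,6,8,9,10}:20  {4,5,6,7,8,9,10}:140
  |U|=8: {1,4,5,6,7,8,9,10}:560  {2,3,4,5,6,8,9,10}:20  {3,4,5,6,7,8,9,10}:160
  |U|=9: {0,2,3,4,5,6,8,9,10}:20  {1,3,4,5,6,7,8,9,10}:720  {2,3,4,5,6,7,8,9,10}:180
  start at 0(y): 900
  start at 1(c): 200
sum over floor = 1100

1100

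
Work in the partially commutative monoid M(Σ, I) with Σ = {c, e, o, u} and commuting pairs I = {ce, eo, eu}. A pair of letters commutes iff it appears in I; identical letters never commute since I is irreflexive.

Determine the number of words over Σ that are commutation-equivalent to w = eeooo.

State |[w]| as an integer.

10

piece 0:e — minimal
piece 1:e rests on {0:e}
piece 2:o — minimal
piece 3:o rests on {2:o}
piece 4:o rests on {3:o}
minimal pieces: {0:e, 2:o}
ways to finish when only these pieces remain (= sum over removing one remaining piece with nothing left below it):
  1 left: {1}→1  {4}→1
  2 left: {0,1}→1  {1,4}→2  {3,4}→1
  3 left: {0,1,4}→3  {1,3,4}→3  {2,3,4}→1
  placing 0:e first → 4 extensions
  placing 2:o first → 6 extensions
total linear extensions = 10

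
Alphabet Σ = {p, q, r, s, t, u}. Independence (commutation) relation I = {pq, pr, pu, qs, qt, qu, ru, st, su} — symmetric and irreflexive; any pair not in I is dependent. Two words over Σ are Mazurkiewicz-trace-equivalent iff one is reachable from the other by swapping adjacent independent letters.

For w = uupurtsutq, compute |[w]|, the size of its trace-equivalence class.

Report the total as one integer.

715

#0=u has no predecessor
#1=u depends on [0:u]
#2=p has no predecessor
#3=u depends on [1:u]
#4=r has no predecessor
#5=t depends on [2:p, 3:u, 4:r]
#6=s depends on [2:p, 4:r]
#7=u depends on [5:t]
#8=t depends on [7:u]
#9=q depends on [4:r]
sources: [0:u, 2:p, 4:r]
N(rest) = Σ N(rest − s) over sources s of rest; N(one piece) = 1:
  size 1 → [6]=1  [8]=1  [9]=1
  size 2 → [6,8]=2  [6,9]=2  [7,8]=1  [8,9]=2
  size 3 → [5,7,8]=1  [6,7,8]=3  [6,8,9]=6  [7,8,9]=3
  size 4 → [3,5,7,8]=1  [5,6,7,8]=4  [5,7,8,9]=4  [6,7,8,9]=12
  size 5 → [1,3,5,7,8]=1  [2,5,6,7,8]=4  [3,5,6,7,8]=5  [3,5,7,8,9]=5  [5,6,7,8,9]=20
  size 6 → [0,1,3,5,7,8]=1  [1,3,5,6,7,8]=6  [1,3,5,7,8,9]=6  [2,3,5,6,7,8]=9  [2,5,6,7,8,9]=24  [3,5,6,7,8,9]=30  [4,5,6,7,8,9]=20
  size 7 → [0,1,3,5,6,7,8]=7  [0,1,3,5,7,8,9]=7  [1,2,3,5,6,7,8]=15  [1,3,5,6,7,8,9]=42  [2,3,5,6,7,8,9]=63  [2,4,5,6,7,8,9]=44  [3,4,5,6,7,8,9]=50
  size 8 → [0,1,2,3,5,6,7,8]=22  [0,1,3,5,6,7,8,9]=56  [1,2,3,5,6,7,8,9]=120  [1,3,4,5,6,7,8,9]=92  [2,3,4,5,6,7,8,9]=157
  first=0(u) contributes 369
  first=2(p) contributes 148
  first=4(r) contributes 198
|[w]| = 715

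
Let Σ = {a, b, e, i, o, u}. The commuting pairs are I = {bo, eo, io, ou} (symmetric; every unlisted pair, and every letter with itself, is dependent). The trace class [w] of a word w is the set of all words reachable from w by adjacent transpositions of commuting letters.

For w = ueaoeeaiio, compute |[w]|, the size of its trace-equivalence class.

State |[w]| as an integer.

9

piece 0:u — minimal
piece 1:e rests on {0:u}
piece 2:a rests on {1:e}
piece 3:o rests on {2:a}
piece 4:e rests on {2:a}
piece 5:e rests on {4:e}
piece 6:a rests on {3:o, 5:e}
piece 7:i rests on {6:a}
piece 8:i rests on {7:i}
piece 9:o rests on {6:a}
minimal pieces: {0:u}
ways to finish when only these pieces remain (= sum over removing one remaining piece with nothing left below it):
  1 left: {8}→1  {9}→1
  2 left: {7,8}→1  {8,9}→2
  3 left: {7,8,9}→3
  4 left: {6,7,8,9}→3
  5 left: {3,6,7,8,9}→3  {5,6,7,8,9}→3
  6 left: {3,5,6,7,8,9}→6  {4,5,6,7,8,9}→3
  7 left: {3,4,5,6,7,8,9}→9
  8 left: {2,3,4,5,6,7,8,9}→9
  placing 0:u first → 9 extensions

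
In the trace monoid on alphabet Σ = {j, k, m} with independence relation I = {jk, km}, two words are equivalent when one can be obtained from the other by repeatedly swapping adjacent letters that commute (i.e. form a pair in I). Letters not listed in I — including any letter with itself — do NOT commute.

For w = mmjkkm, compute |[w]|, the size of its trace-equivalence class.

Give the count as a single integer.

piece 0:m — minimal
piece 1:m rests on {0:m}
piece 2:j rests on {1:m}
piece 3:k — minimal
piece 4:k rests on {3:k}
piece 5:m rests on {2:j}
minimal pieces: {0:m, 3:k}
ways to finish when only these pieces remain (= sum over removing one remaining piece with nothing left below it):
  1 left: {4}→1  {5}→1
  2 left: {2,5}→1  {3,4}→1  {4,5}→2
  3 left: {1,2,5}→1  {2,4,5}→3  {3,4,5}→3
  4 left: {0,1,2,5}→1  {1,2,4,5}→4  {2,3,4,5}→6
  placing 0:m first → 10 extensions
  placing 3:k first → 5 extensions
total linear extensions = 15

15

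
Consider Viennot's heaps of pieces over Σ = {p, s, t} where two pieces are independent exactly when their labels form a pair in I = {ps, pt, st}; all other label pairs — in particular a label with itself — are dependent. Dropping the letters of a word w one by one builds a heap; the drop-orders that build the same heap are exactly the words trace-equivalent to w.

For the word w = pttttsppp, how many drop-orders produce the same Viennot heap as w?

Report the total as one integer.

piece 0:p — minimal
piece 1:t — minimal
piece 2:t rests on {1:t}
piece 3:t rests on {2:t}
piece 4:t rests on {3:t}
piece 5:s — minimal
piece 6:p rests on {0:p}
piece 7:p rests on {6:p}
piece 8:p rests on {7:p}
minimal pieces: {0:p, 1:t, 5:s}
ways to finish when only these pieces remain (= sum over removing one remaining piece with nothing left below it):
  1 left: {4}→1  {5}→1  {8}→1
  2 left: {3,4}→1  {4,5}→2  {4,8}→2  {5,8}→2  {7,8}→1
  3 left: {2,3,4}→1  {3,4,5}→3  {3,4,8}→3  {4,5,8}→6  {4,7,8}→3  {5,7,8}→3  {6,7,8}→1
  4 left: {0,6,7,8}→1  {1,2,3,4}→1  {2,3,4,5}→4  {2,3,4,8}→4  {3,4,5,8}→12  {3,4,7,8}→6  {4,5,7,8}→12  {4,6,7,8}→4  {5,6,7,8}→4
  5 left: {0,4,6,7,8}→5  {0,5,6,7,8}→5  {1,2,3,4,5}→5  {1,2,3,4,8}→5  {2,3,4,5,8}→20  {2,3,4,7,8}→10  {3,4,5,7,8}→30  {3,4,6,7,8}→10  {4,5,6,7,8}→20
  6 left: {0,3,4,6,7,8}→15  {0,4,5,6,7,8}→30  {1,2,3,4,5,8}→30  {1,2,3,4,7,8}→15  {2,3,4,5,7,8}→60  {2,3,4,6,7,8}→20  {3,4,5,6,7,8}→60
  7 left: {0,2,3,4,6,7,8}→35  {0,3,4,5,6,7,8}→105  {1,2,3,4,5,7,8}→105  {1,2,3,4,6,7,8}→35  {2,3,4,5,6,7,8}→140
  placing 0:p first → 280 extensions
  placing 1:t first → 280 extensions
  placing 5:s first → 70 extensions
total linear extensions = 630

630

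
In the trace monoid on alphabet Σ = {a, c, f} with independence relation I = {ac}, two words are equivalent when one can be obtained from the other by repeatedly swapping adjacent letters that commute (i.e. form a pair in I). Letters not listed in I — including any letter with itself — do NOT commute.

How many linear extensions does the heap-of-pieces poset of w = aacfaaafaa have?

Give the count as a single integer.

3

drop 0:a onto floor
drop 1:a onto {0:a}
drop 2:c onto floor
drop 3:f onto {1:a, 2:c}
drop 4:a onto {3:f}
drop 5:a onto {4:a}
drop 6:a onto {5:a}
drop 7:f onto {6:a}
drop 8:a onto {7:f}
drop 9:a onto {8:a}
ground layer = {0:a, 2:c}
drop-orders for the pieces not yet dropped (sum over which currently-grounded one goes next):
  1 to go: {9} 1
  2 to go: {8,9} 1
  3 to go: {7,8,9} 1
  4 to go: {6,7,8,9} 1
  5 to go: {5,6,7,8,9} 1
  6 to go: {4,5,6,7,8,9} 1
  7 to go: {3,4,5,6,7,8,9} 1
  8 to go: {1,3,4,5,6,7,8,9} 1  {2,3,4,5,6,7,8,9} 1
  if 0:a drops first: 2 orders
  if 2:c drops first: 1 orders
heap linearizations: 3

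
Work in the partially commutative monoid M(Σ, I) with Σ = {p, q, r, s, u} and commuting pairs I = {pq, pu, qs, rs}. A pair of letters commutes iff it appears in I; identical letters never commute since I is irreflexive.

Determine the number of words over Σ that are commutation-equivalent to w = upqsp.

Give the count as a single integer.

#0=u has no predecessor
#1=p has no predecessor
#2=q depends on [0:u]
#3=s depends on [0:u, 1:p]
#4=p depends on [3:s]
sources: [0:u, 1:p]
N(rest) = Σ N(rest − s) over sources s of rest; N(one piece) = 1:
  size 1 → [2]=1  [4]=1
  size 2 → [2,4]=2  [3,4]=1
  size 3 → [1,3,4]=1  [2,3,4]=3
  first=0(u) contributes 4
  first=1(p) contributes 3
|[w]| = 7

7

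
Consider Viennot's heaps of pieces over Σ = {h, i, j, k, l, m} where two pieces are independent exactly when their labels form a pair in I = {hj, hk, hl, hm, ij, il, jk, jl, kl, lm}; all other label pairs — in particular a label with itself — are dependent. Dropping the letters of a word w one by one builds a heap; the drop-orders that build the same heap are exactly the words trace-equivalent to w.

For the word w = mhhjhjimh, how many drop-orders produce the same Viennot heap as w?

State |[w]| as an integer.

86

drop 0:m onto floor
drop 1:h onto floor
drop 2:h onto {1:h}
drop 3:j onto {0:m}
drop 4:h onto {2:h}
drop 5:j onto {3:j}
drop 6:i onto {0:m, 4:h}
drop 7:m onto {5:j, 6:i}
drop 8:h onto {6:i}
ground layer = {0:m, 1:h}
drop-orders for the pieces not yet dropped (sum over which currently-grounded one goes next):
  1 to go: {7} 1  {8} 1
  2 to go: {5,7} 1  {7,8} 2
  3 to go: {3,5,7} 1  {5,7,8} 3  {6,7,8} 2
  4 to go: {3,5,7,8} 4  {4,6,7,8} 2  {5,6,7,8} 5
  5 to go: {2,4,6,7,8} 2  {3,5,6,7,8} 9  {4,5,6,7,8} 7
  6 to go: {0,3,5,6,7,8} 9  {1,2,4,6,7,8} 2  {2,4,5,6,7,8} 9  {3,4,5,6,7,8} 16
  7 to go: {0,3,4,5,6,7,8} 25  {1,2,4,5,6,7,8} 11  {2,3,4,5,6,7,8} 25
  if 0:m drops first: 36 orders
  if 1:h drops first: 50 orders
heap linearizations: 86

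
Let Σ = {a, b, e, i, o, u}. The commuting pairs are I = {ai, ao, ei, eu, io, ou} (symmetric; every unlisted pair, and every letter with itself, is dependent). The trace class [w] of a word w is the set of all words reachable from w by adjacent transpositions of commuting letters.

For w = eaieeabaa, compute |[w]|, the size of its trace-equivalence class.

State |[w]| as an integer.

6

#0=e has no predecessor
#1=a depends on [0:e]
#2=i has no predecessor
#3=e depends on [1:a]
#4=e depends on [3:e]
#5=a depends on [4:e]
#6=b depends on [2:i, 5:a]
#7=a depends on [6:b]
#8=a depends on [7:a]
sources: [0:e, 2:i]
N(rest) = Σ N(rest − s) over sources s of rest; N(one piece) = 1:
  size 1 → [8]=1
  size 2 → [7,8]=1
  size 3 → [6,7,8]=1
  size 4 → [2,6,7,8]=1  [5,6,7,8]=1
  size 5 → [2,5,6,7,8]=2  [4,5,6,7,8]=1
  size 6 → [2,4,5,6,7,8]=3  [3,4,5,6,7,8]=1
  size 7 → [1,3,4,5,6,7,8]=1  [2,3,4,5,6,7,8]=4
  first=0(e) contributes 5
  first=2(i) contributes 1
|[w]| = 6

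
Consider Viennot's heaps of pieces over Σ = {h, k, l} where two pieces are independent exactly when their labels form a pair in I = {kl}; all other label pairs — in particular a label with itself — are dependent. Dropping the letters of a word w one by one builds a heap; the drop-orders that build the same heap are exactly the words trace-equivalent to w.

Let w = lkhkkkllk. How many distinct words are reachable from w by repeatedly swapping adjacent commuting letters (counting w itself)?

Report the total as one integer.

30

0(l) covers ∅
1(k) covers ∅
2(h) covers 0:l, 1:k
3(k) covers 2:h
4(k) covers 3:k
5(k) covers 4:k
6(l) covers 2:h
7(l) covers 6:l
8(k) covers 5:k
floor of heap: 0:l, 1:k
completions by unplaced set U, small U first (add the entries for U minus each lowest piece of U):
  |U|=1: {7}:1  {8}:1
  |U|=2: {5,8}:1  {6,7}:1  {7,8}:2
  |U|=3: {4,5,8}:1  {5,7,8}:3  {6,7,8}:3
  |U|=4: {3,4,5,8}:1  {4,5,7,8}:4  {5,6,7,8}:6
  |U|=5: {3,4,5,7,8}:5  {4,5,6,7,8}:10
  |U|=6: {3,4,5,6,7,8}:15
  |U|=7: {2,3,4,5,6,7,8}:15
  start at 0(l): 15
  start at 1(k): 15
sum over floor = 30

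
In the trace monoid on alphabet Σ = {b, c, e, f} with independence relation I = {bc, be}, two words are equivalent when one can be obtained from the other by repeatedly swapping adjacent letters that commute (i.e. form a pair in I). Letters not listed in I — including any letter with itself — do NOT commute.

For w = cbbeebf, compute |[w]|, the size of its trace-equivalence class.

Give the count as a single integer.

0(c) covers ∅
1(b) covers ∅
2(b) covers 1:b
3(e) covers 0:c
4(e) covers 3:e
5(b) covers 2:b
6(f) covers 4:e, 5:b
floor of heap: 0:c, 1:b
completions by unplaced set U, small U first (add the entries for U minus each lowest piece of U):
  |U|=1: {6}:1
  |U|=2: {4,6}:1  {5,6}:1
  |U|=3: {2,5,6}:1  {3,4,6}:1  {4,5,6}:2
  |U|=4: {0,3,4,6}:1  {1,2,5,6}:1  {2,4,5,6}:3  {3,4,5,6}:3
  |U|=5: {0,3,4,5,6}:4  {1,2,4,5,6}:4  {2,3,4,5,6}:6
  start at 0(c): 10
  start at 1(b): 10
sum over floor = 20

20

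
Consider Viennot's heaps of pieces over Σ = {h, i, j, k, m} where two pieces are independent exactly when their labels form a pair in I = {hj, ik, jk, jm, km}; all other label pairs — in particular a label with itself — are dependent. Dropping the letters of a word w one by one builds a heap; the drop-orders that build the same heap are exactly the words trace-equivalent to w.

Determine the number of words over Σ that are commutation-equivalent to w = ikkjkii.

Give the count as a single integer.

35

0(i) covers ∅
1(k) covers ∅
2(k) covers 1:k
3(j) covers 0:i
4(k) covers 2:k
5(i) covers 3:j
6(i) covers 5:i
floor of heap: 0:i, 1:k
completions by unplaced set U, small U first (add the entries for U minus each lowest piece of U):
  |U|=1: {4}:1  {6}:1
  |U|=2: {2,4}:1  {4,6}:2  {5,6}:1
  |U|=3: {1,2,4}:1  {2,4,6}:3  {3,5,6}:1  {4,5,6}:3
  |U|=4: {0,3,5,6}:1  {1,2,4,6}:4  {2,4,5,6}:6  {3,4,5,6}:4
  |U|=5: {0,3,4,5,6}:5  {1,2,4,5,6}:10  {2,3,4,5,6}:10
  start at 0(i): 20
  start at 1(k): 15
sum over floor = 35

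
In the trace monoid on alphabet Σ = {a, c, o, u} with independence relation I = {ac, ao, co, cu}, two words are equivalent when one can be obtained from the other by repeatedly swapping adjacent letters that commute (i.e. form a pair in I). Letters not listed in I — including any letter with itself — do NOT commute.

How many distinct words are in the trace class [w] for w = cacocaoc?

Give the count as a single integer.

420

drop 0:c onto floor
drop 1:a onto floor
drop 2:c onto {0:c}
drop 3:o onto floor
drop 4:c onto {2:c}
drop 5:a onto {1:a}
drop 6:o onto {3:o}
drop 7:c onto {4:c}
ground layer = {0:c, 1:a, 3:o}
drop-orders for the pieces not yet dropped (sum over which currently-grounded one goes next):
  1 to go: {5} 1  {6} 1  {7} 1
  2 to go: {1,5} 1  {3,6} 1  {4,7} 1  {5,6} 2  {5,7} 2  {6,7} 2
  3 to go: {1,5,6} 3  {1,5,7} 3  {2,4,7} 1  {3,5,6} 3  {3,6,7} 3  {4,5,7} 3  {4,6,7} 3  {5,6,7} 6
  4 to go: {0,2,4,7} 1  {1,3,5,6} 6  {1,4,5,7} 6  {1,5,6,7} 12  {2,4,5,7} 4  {2,4,6,7} 4  {3,4,6,7} 6  {3,5,6,7} 12  {4,5,6,7} 12
  5 to go: {0,2,4,5,7} 5  {0,2,4,6,7} 5  {1,2,4,5,7} 10  {1,3,5,6,7} 30  {1,4,5,6,7} 30  {2,3,4,6,7} 10  {2,4,5,6,7} 20  {3,4,5,6,7} 30
  6 to go: {0,1,2,4,5,7} 15  {0,2,3,4,6,7} 15  {0,2,4,5,6,7} 30  {1,2,4,5,6,7} 60  {1,3,4,5,6,7} 90  {2,3,4,5,6,7} 60
  if 0:c drops first: 210 orders
  if 1:a drops first: 105 orders
  if 3:o drops first: 105 orders
heap linearizations: 420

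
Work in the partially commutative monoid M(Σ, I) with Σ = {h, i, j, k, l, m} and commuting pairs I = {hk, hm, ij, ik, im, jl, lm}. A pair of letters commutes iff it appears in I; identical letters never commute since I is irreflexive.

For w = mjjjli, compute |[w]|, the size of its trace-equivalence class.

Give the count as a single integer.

15

drop 0:m onto floor
drop 1:j onto {0:m}
drop 2:j onto {1:j}
drop 3:j onto {2:j}
drop 4:l onto floor
drop 5:i onto {4:l}
ground layer = {0:m, 4:l}
drop-orders for the pieces not yet dropped (sum over which currently-grounded one goes next):
  1 to go: {3} 1  {5} 1
  2 to go: {2,3} 1  {3,5} 2  {4,5} 1
  3 to go: {1,2,3} 1  {2,3,5} 3  {3,4,5} 3
  4 to go: {0,1,2,3} 1  {1,2,3,5} 4  {2,3,4,5} 6
  if 0:m drops first: 10 orders
  if 4:l drops first: 5 orders
heap linearizations: 15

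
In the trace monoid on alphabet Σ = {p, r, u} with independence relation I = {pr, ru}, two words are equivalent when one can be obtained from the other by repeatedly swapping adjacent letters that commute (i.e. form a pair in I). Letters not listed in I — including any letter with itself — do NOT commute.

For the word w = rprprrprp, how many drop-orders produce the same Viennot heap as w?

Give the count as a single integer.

126

0(r) covers ∅
1(p) covers ∅
2(r) covers 0:r
3(p) covers 1:p
4(r) covers 2:r
5(r) covers 4:r
6(p) covers 3:p
7(r) covers 5:r
8(p) covers 6:p
floor of heap: 0:r, 1:p
completions by unplaced set U, small U first (add the entries for U minus each lowest piece of U):
  |U|=1: {7}:1  {8}:1
  |U|=2: {5,7}:1  {6,8}:1  {7,8}:2
  |U|=3: {3,6,8}:1  {4,5,7}:1  {5,7,8}:3  {6,7,8}:3
  |U|=4: {1,3,6,8}:1  {2,4,5,7}:1  {3,6,7,8}:4  {4,5,7,8}:4  {5,6,7,8}:6
  |U|=5: {0,2,4,5,7}:1  {1,3,6,7,8}:5  {2,4,5,7,8}:5  {3,5,6,7,8}:10  {4,5,6,7,8}:10
  |U|=6: {0,2,4,5,7,8}:6  {1,3,5,6,7,8}:15  {2,4,5,6,7,8}:15  {3,4,5,6,7,8}:20
  |U|=7: {0,2,4,5,6,7,8}:21  {1,3,4,5,6,7,8}:35  {2,3,4,5,6,7,8}:35
  start at 0(r): 70
  start at 1(p): 56
sum over floor = 126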